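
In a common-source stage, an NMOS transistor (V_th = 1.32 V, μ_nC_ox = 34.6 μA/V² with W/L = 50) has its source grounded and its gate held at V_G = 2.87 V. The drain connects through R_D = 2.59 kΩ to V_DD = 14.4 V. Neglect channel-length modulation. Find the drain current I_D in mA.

I_D = 2.08 mA

V_GS = V_G = 2.87 V, so V_ov = 2.87 − 1.32 = 1.55 V.
k_n = μ_nC_ox · (W/L) = 1.73 mA/V².
Assume saturation: I_D = ½ k_n V_ov² = 0.5 × 1.73 × 1.55² = 2.08 mA, giving V_DS = V_DD − I_D R_D = 14.4 − 2.08 × 2.59 = 9.02 V.
V_DS = 9.02 V ≥ V_ov = 1.55 V, confirming saturation.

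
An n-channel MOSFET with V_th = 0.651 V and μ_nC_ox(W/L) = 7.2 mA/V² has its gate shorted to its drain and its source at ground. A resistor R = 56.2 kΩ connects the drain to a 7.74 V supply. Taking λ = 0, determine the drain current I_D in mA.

With gate tied to drain, V_GS = V_DS ≥ V_GS − V_th, so the device is in saturation.
KCL at the drain: ½ k_n (V_GS − V_th)² = (V_DD − V_GS)/R.
Let x = V_GS − 0.651. Then 202 x² + x − 7.089 = 0, giving x = 0.185 V (positive root), so V_GS = 0.836 V.
I_D = (V_DD − V_GS)/R = (7.74 − 0.836) / 56.2 = 0.123 mA.

I_D = 0.123 mA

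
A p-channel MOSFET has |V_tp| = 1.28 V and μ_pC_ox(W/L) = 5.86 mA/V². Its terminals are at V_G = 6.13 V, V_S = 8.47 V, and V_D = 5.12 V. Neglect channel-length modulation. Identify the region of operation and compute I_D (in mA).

Saturation; I_D = 3.29 mA

V_SG = V_S − V_G = 8.47 − 6.13 = 2.34 V; V_SD = V_S − V_D = 8.47 − 5.12 = 3.35 V.
V_ov = V_SG − |V_tp| = 2.34 − 1.28 = 1.06 V.
Since V_SD = 3.35 V ≥ V_ov = 1.06 V, the device is in saturation.
I_D = ½ k_p V_ov² = 0.5 × 5.86 × 1.06² = 3.29 mA.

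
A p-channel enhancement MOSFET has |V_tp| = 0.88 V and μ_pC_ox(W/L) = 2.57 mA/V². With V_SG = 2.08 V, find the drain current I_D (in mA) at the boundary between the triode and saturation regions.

I_D = 1.85 mA

At the boundary V_SD = V_ov = V_SG − |V_tp| = 2.08 − 0.88 = 1.2 V.
I_D = ½ k_p V_ov² = 0.5 × 2.57 × 1.2² = 1.85 mA.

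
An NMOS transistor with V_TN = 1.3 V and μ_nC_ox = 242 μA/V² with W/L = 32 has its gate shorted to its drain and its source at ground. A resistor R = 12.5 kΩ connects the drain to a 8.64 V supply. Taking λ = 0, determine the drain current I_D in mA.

With gate tied to drain, V_GS = V_DS ≥ V_GS − V_TN, so the device is in saturation.
k_n = μ_nC_ox · (W/L) = 7.744 mA/V².
KCL at the drain: ½ k_n (V_GS − V_TN)² = (V_DD − V_GS)/R.
Let x = V_GS − 1.3. Then 48.4 x² + x − 7.34 = 0, giving x = 0.379 V (positive root), so V_GS = 1.68 V.
I_D = (V_DD − V_GS)/R = (8.64 − 1.68) / 12.5 = 0.557 mA.

I_D = 0.557 mA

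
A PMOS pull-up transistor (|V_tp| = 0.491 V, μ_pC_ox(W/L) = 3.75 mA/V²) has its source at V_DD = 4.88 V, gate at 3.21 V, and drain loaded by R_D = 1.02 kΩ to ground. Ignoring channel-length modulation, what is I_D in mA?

V_SG = V_DD − V_G = 4.88 − 3.21 = 1.67 V, so V_ov = 1.67 − 0.491 = 1.18 V.
Assume saturation: I_D = ½ k_p V_ov² = 0.5 × 3.75 × 1.18² = 2.61 mA, giving V_SD = V_DD − I_D R_D = 4.88 − 2.61 × 1.02 = 2.22 V.
V_SD = 2.22 V ≥ V_ov = 1.18 V, confirming saturation.

I_D = 2.61 mA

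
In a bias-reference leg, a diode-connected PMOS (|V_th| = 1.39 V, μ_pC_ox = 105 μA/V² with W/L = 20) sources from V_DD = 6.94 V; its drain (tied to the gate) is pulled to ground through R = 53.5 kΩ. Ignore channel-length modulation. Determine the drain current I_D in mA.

With gate tied to drain, V_SG = V_SD ≥ V_SG − |V_th|, so the device is in saturation.
k_p = μ_pC_ox · (W/L) = 2.1 mA/V².
KCL at the drain: ½ k_p (V_SG − |V_th|)² = (V_DD − V_SG)/R.
Let x = V_SG − 1.39. Then 56.2 x² + x − 5.55 = 0, giving x = 0.306 V (positive root), so V_SG = 1.7 V.
I_D = (V_DD − V_SG)/R = (6.94 − 1.7) / 53.5 = 0.098 mA.

I_D = 0.0980 mA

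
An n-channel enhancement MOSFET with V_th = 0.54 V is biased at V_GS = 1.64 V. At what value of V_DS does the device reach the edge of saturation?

The boundary between triode and saturation is V_DS = V_GS − V_th = V_ov.
V_ov = 1.64 − 0.54 = 1.1 V.

V_DS,sat = 1.10 V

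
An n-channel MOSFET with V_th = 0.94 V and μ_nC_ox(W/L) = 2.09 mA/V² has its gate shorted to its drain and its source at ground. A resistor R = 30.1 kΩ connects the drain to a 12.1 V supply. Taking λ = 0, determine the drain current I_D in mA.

I_D = 0.351 mA

With gate tied to drain, V_GS = V_DS ≥ V_GS − V_th, so the device is in saturation.
KCL at the drain: ½ k_n (V_GS − V_th)² = (V_DD − V_GS)/R.
Let x = V_GS − 0.94. Then 31.5 x² + x − 11.16 = 0, giving x = 0.58 V (positive root), so V_GS = 1.52 V.
I_D = (V_DD − V_GS)/R = (12.1 − 1.52) / 30.1 = 0.351 mA.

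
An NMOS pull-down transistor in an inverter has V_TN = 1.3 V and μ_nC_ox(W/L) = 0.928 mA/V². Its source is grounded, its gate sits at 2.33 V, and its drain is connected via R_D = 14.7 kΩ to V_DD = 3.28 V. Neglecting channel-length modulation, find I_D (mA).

V_GS = V_G = 2.33 V, so V_ov = 2.33 − 1.3 = 1.03 V.
Assume saturation: I_D = ½ k_n V_ov² = 0.5 × 0.928 × 1.03² = 0.492 mA, giving V_DS = V_DD − I_D R_D = 3.28 − 0.492 × 14.7 = -3.96 V.
But -3.96 V < V_ov = 1.03 V, so the device is actually in triode.
In triode I_D = k_n[V_ov V_DS − ½ V_DS²] and I_D = (V_DD − V_DS)/R_D. Equating: 6.82 V_DS² − 15.05 V_DS + 3.28 = 0, giving V_DS = 0.245 V (the root below V_ov).
I_D = (3.28 − 0.245) / 14.7 = 0.206 mA.

I_D = 0.206 mA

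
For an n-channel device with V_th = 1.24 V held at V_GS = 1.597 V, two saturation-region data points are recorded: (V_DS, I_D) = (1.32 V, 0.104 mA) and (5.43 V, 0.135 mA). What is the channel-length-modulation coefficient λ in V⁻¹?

With V_GS fixed, I_D ∝ (1 + λ V_DS) in saturation, so I_D2/I_D1 = (1 + λ V_DS2)/(1 + λ V_DS1).
0.135/0.104 = 1.298 = (1 + 5.43 λ)/(1 + 1.32 λ).
Solving: λ (I_D1 V_DS2 − I_D2 V_DS1) = I_D2 − I_D1, so λ = (0.135 − 0.104) / (0.104 × 5.43 − 0.135 × 1.32) = 0.031 / 0.387 = 0.0802 V⁻¹.

λ = 0.0802 V⁻¹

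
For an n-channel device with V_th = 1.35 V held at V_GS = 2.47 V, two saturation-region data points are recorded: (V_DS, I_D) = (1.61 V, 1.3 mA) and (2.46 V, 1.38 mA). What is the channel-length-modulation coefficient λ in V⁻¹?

λ = 0.0820 V⁻¹

With V_GS fixed, I_D ∝ (1 + λ V_DS) in saturation, so I_D2/I_D1 = (1 + λ V_DS2)/(1 + λ V_DS1).
1.38/1.3 = 1.062 = (1 + 2.46 λ)/(1 + 1.61 λ).
Solving: λ (I_D1 V_DS2 − I_D2 V_DS1) = I_D2 − I_D1, so λ = (1.38 − 1.3) / (1.3 × 2.46 − 1.38 × 1.61) = 0.08 / 0.976 = 0.082 V⁻¹.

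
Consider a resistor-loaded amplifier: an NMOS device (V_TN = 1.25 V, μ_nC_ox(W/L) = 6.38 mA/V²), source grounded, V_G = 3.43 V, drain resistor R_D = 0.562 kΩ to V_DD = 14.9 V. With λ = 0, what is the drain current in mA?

V_GS = V_G = 3.43 V, so V_ov = 3.43 − 1.25 = 2.18 V.
Assume saturation: I_D = ½ k_n V_ov² = 0.5 × 6.38 × 2.18² = 15.2 mA, giving V_DS = V_DD − I_D R_D = 14.9 − 15.2 × 0.562 = 6.38 V.
V_DS = 6.38 V ≥ V_ov = 2.18 V, confirming saturation.

I_D = 15.2 mA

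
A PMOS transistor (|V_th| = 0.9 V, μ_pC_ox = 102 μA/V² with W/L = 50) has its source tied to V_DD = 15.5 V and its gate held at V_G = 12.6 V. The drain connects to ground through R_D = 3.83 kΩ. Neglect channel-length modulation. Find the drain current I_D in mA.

I_D = 3.93 mA

V_SG = V_DD − V_G = 15.5 − 12.6 = 2.9 V, so V_ov = 2.9 − 0.9 = 2 V.
k_p = μ_pC_ox · (W/L) = 5.1 mA/V².
Assume saturation: I_D = ½ k_p V_ov² = 0.5 × 5.1 × 2² = 10.2 mA, giving V_SD = V_DD − I_D R_D = 15.5 − 10.2 × 3.83 = -23.6 V.
But -23.6 V < V_ov = 2 V, so the device is actually in triode.
In triode I_D = k_p[V_ov V_SD − ½ V_SD²] and I_D = (V_DD − V_SD)/R_D. Equating: 9.77 V_SD² − 40.07 V_SD + 15.5 = 0, giving V_SD = 0.432 V (the root below V_ov).
I_D = (15.5 − 0.432) / 3.83 = 3.93 mA.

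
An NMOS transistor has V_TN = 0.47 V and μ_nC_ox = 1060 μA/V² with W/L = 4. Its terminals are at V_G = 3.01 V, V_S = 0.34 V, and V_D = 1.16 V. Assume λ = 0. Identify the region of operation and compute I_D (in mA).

Triode; I_D = 6.22 mA

V_GS = V_G − V_S = 3.01 − 0.34 = 2.67 V; V_DS = V_D − V_S = 1.16 − 0.34 = 0.82 V.
k_n = μ_nC_ox · (W/L) = 4.24 mA/V².
V_ov = V_GS − V_TN = 2.67 − 0.47 = 2.2 V.
Since V_DS = 0.82 V < V_ov = 2.2 V, the device is in the triode region.
I_D = k_n [V_ov · V_DS − ½ V_DS²] = 4.24 × [2.2 × 0.82 − 0.5 × 0.82²] = 6.22 mA.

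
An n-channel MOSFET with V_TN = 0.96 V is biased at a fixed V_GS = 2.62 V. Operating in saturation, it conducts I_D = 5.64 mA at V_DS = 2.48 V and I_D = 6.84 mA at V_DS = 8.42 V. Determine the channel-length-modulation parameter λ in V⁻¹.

λ = 0.0393 V⁻¹

With V_GS fixed, I_D ∝ (1 + λ V_DS) in saturation, so I_D2/I_D1 = (1 + λ V_DS2)/(1 + λ V_DS1).
6.84/5.64 = 1.213 = (1 + 8.42 λ)/(1 + 2.48 λ).
Solving: λ (I_D1 V_DS2 − I_D2 V_DS1) = I_D2 − I_D1, so λ = (6.84 − 5.64) / (5.64 × 8.42 − 6.84 × 2.48) = 1.2 / 30.5 = 0.0393 V⁻¹.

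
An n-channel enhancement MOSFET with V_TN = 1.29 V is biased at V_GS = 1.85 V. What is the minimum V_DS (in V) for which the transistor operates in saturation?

V_DS,sat = 0.560 V

The boundary between triode and saturation is V_DS = V_GS − V_TN = V_ov.
V_ov = 1.85 − 1.29 = 0.56 V.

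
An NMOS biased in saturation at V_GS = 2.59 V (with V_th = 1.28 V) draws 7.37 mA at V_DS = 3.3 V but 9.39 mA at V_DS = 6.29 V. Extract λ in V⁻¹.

λ = 0.131 V⁻¹

With V_GS fixed, I_D ∝ (1 + λ V_DS) in saturation, so I_D2/I_D1 = (1 + λ V_DS2)/(1 + λ V_DS1).
9.39/7.37 = 1.274 = (1 + 6.29 λ)/(1 + 3.3 λ).
Solving: λ (I_D1 V_DS2 − I_D2 V_DS1) = I_D2 − I_D1, so λ = (9.39 − 7.37) / (7.37 × 6.29 − 9.39 × 3.3) = 2.02 / 15.4 = 0.131 V⁻¹.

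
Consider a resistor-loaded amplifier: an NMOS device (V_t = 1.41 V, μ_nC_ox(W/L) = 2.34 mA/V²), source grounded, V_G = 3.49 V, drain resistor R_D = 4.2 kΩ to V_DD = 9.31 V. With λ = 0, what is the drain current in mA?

I_D = 2.10 mA

V_GS = V_G = 3.49 V, so V_ov = 3.49 − 1.41 = 2.08 V.
Assume saturation: I_D = ½ k_n V_ov² = 0.5 × 2.34 × 2.08² = 5.06 mA, giving V_DS = V_DD − I_D R_D = 9.31 − 5.06 × 4.2 = -11.9 V.
But -11.9 V < V_ov = 2.08 V, so the device is actually in triode.
In triode I_D = k_n[V_ov V_DS − ½ V_DS²] and I_D = (V_DD − V_DS)/R_D. Equating: 4.91 V_DS² − 21.44 V_DS + 9.31 = 0, giving V_DS = 0.489 V (the root below V_ov).
I_D = (9.31 − 0.489) / 4.2 = 2.1 mA.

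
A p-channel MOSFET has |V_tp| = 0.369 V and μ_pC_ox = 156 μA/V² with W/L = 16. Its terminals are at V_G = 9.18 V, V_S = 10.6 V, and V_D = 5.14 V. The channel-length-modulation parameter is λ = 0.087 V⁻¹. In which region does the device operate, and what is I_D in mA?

Saturation; I_D = 2.03 mA

V_SG = V_S − V_G = 10.6 − 9.18 = 1.42 V; V_SD = V_S − V_D = 10.6 − 5.14 = 5.46 V.
k_p = μ_pC_ox · (W/L) = 2.496 mA/V².
V_ov = V_SG − |V_tp| = 1.42 − 0.369 = 1.05 V.
Since V_SD = 5.46 V ≥ V_ov = 1.05 V, the device is in saturation.
I_D = ½ k_p V_ov² (1 + λ V_SD) = 0.5 × 2.496 × 1.05² × (1 + 0.087 × 5.46) = 2.03 mA.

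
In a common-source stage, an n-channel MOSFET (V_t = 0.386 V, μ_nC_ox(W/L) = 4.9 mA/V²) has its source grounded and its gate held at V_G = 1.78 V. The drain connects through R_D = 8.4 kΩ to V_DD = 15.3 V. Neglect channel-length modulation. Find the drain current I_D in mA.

I_D = 1.79 mA

V_GS = V_G = 1.78 V, so V_ov = 1.78 − 0.386 = 1.39 V.
Assume saturation: I_D = ½ k_n V_ov² = 0.5 × 4.9 × 1.39² = 4.76 mA, giving V_DS = V_DD − I_D R_D = 15.3 − 4.76 × 8.4 = -24.7 V.
But -24.7 V < V_ov = 1.39 V, so the device is actually in triode.
In triode I_D = k_n[V_ov V_DS − ½ V_DS²] and I_D = (V_DD − V_DS)/R_D. Equating: 20.6 V_DS² − 58.38 V_DS + 15.3 = 0, giving V_DS = 0.292 V (the root below V_ov).
I_D = (15.3 − 0.292) / 8.4 = 1.79 mA.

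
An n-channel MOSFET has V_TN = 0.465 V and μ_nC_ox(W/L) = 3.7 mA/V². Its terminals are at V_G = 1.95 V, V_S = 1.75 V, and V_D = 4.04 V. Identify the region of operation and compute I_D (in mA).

V_GS = V_G − V_S = 1.95 − 1.75 = 0.2 V; V_DS = V_D − V_S = 4.04 − 1.75 = 2.29 V.
V_GS = 0.2 V < V_TN = 0.465 V, so the transistor is in cutoff.

Cutoff; I_D = 0 mA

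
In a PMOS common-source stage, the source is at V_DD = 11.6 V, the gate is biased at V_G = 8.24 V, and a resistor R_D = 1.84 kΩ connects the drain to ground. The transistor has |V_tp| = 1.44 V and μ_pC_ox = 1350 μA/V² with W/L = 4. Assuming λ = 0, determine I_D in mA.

I_D = 5.92 mA

V_SG = V_DD − V_G = 11.6 − 8.24 = 3.36 V, so V_ov = 3.36 − 1.44 = 1.92 V.
k_p = μ_pC_ox · (W/L) = 5.4 mA/V².
Assume saturation: I_D = ½ k_p V_ov² = 0.5 × 5.4 × 1.92² = 9.95 mA, giving V_SD = V_DD − I_D R_D = 11.6 − 9.95 × 1.84 = -6.71 V.
But -6.71 V < V_ov = 1.92 V, so the device is actually in triode.
In triode I_D = k_p[V_ov V_SD − ½ V_SD²] and I_D = (V_DD − V_SD)/R_D. Equating: 4.97 V_SD² − 20.08 V_SD + 11.6 = 0, giving V_SD = 0.699 V (the root below V_ov).
I_D = (11.6 − 0.699) / 1.84 = 5.92 mA.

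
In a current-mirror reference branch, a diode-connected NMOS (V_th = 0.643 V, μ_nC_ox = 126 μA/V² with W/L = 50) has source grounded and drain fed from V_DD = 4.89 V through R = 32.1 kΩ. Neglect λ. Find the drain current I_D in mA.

I_D = 0.126 mA

With gate tied to drain, V_GS = V_DS ≥ V_GS − V_th, so the device is in saturation.
k_n = μ_nC_ox · (W/L) = 6.3 mA/V².
KCL at the drain: ½ k_n (V_GS − V_th)² = (V_DD − V_GS)/R.
Let x = V_GS − 0.643. Then 101 x² + x − 4.247 = 0, giving x = 0.2 V (positive root), so V_GS = 0.843 V.
I_D = (V_DD − V_GS)/R = (4.89 − 0.843) / 32.1 = 0.126 mA.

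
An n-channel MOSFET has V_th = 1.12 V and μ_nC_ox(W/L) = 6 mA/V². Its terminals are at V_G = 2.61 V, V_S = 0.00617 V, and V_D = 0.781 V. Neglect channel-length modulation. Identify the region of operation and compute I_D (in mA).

V_GS = V_G − V_S = 2.61 − 0.00617 = 2.6 V; V_DS = V_D − V_S = 0.781 − 0.00617 = 0.775 V.
V_ov = V_GS − V_th = 2.6 − 1.12 = 1.48 V.
Since V_DS = 0.775 V < V_ov = 1.48 V, the device is in the triode region.
I_D = k_n [V_ov · V_DS − ½ V_DS²] = 6 × [1.48 × 0.775 − 0.5 × 0.775²] = 5.1 mA.

Triode; I_D = 5.10 mA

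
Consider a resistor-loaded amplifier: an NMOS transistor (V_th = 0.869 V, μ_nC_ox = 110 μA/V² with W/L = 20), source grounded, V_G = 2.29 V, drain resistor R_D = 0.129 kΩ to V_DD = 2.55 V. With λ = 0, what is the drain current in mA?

I_D = 2.22 mA

V_GS = V_G = 2.29 V, so V_ov = 2.29 − 0.869 = 1.42 V.
k_n = μ_nC_ox · (W/L) = 2.2 mA/V².
Assume saturation: I_D = ½ k_n V_ov² = 0.5 × 2.2 × 1.42² = 2.22 mA, giving V_DS = V_DD − I_D R_D = 2.55 − 2.22 × 0.129 = 2.26 V.
V_DS = 2.26 V ≥ V_ov = 1.42 V, confirming saturation.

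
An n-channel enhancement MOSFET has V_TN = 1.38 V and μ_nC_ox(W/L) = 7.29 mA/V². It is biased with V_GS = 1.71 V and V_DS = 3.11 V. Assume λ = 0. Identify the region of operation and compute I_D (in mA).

Saturation; I_D = 0.397 mA

V_ov = V_GS − V_TN = 1.71 − 1.38 = 0.33 V.
Since V_DS = 3.11 V ≥ V_ov = 0.33 V, the device is in saturation.
I_D = ½ k_n V_ov² = 0.5 × 7.29 × 0.33² = 0.397 mA.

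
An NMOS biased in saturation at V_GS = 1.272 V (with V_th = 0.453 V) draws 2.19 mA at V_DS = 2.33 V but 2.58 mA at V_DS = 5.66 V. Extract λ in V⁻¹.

λ = 0.0611 V⁻¹

With V_GS fixed, I_D ∝ (1 + λ V_DS) in saturation, so I_D2/I_D1 = (1 + λ V_DS2)/(1 + λ V_DS1).
2.58/2.19 = 1.178 = (1 + 5.66 λ)/(1 + 2.33 λ).
Solving: λ (I_D1 V_DS2 − I_D2 V_DS1) = I_D2 − I_D1, so λ = (2.58 − 2.19) / (2.19 × 5.66 − 2.58 × 2.33) = 0.39 / 6.38 = 0.0611 V⁻¹.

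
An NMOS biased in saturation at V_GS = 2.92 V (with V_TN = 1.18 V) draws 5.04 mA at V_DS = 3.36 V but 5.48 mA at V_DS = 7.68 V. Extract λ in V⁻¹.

λ = 0.0217 V⁻¹

With V_GS fixed, I_D ∝ (1 + λ V_DS) in saturation, so I_D2/I_D1 = (1 + λ V_DS2)/(1 + λ V_DS1).
5.48/5.04 = 1.087 = (1 + 7.68 λ)/(1 + 3.36 λ).
Solving: λ (I_D1 V_DS2 − I_D2 V_DS1) = I_D2 − I_D1, so λ = (5.48 − 5.04) / (5.04 × 7.68 − 5.48 × 3.36) = 0.44 / 20.3 = 0.0217 V⁻¹.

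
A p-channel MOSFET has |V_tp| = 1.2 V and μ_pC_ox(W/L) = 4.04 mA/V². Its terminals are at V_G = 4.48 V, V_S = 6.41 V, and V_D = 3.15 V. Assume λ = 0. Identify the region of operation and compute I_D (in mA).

Saturation; I_D = 1.08 mA

V_SG = V_S − V_G = 6.41 − 4.48 = 1.93 V; V_SD = V_S − V_D = 6.41 − 3.15 = 3.26 V.
V_ov = V_SG − |V_tp| = 1.93 − 1.2 = 0.73 V.
Since V_SD = 3.26 V ≥ V_ov = 0.73 V, the device is in saturation.
I_D = ½ k_p V_ov² = 0.5 × 4.04 × 0.73² = 1.08 mA.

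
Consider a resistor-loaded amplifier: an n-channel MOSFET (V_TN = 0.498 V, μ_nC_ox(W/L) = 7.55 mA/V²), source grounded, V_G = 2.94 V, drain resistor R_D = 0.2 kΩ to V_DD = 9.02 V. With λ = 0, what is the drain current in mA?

I_D = 22.5 mA

V_GS = V_G = 2.94 V, so V_ov = 2.94 − 0.498 = 2.44 V.
Assume saturation: I_D = ½ k_n V_ov² = 0.5 × 7.55 × 2.44² = 22.5 mA, giving V_DS = V_DD − I_D R_D = 9.02 − 22.5 × 0.2 = 4.52 V.
V_DS = 4.52 V ≥ V_ov = 2.44 V, confirming saturation.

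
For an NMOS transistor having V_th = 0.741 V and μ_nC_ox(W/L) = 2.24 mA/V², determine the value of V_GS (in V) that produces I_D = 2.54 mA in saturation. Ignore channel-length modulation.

In saturation I_D = ½ k_n (V_GS − V_th)², so V_GS − V_th = √(2 I_D / k_n) = √(2 × 2.54 / 2.24) = 1.51 V.
V_GS = 0.741 + 1.51 = 2.25 V.

V_GS = 2.25 V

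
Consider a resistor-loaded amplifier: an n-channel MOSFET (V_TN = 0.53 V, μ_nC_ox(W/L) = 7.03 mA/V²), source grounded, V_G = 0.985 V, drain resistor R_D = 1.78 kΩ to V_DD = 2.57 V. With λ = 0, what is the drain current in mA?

V_GS = V_G = 0.985 V, so V_ov = 0.985 − 0.53 = 0.455 V.
Assume saturation: I_D = ½ k_n V_ov² = 0.5 × 7.03 × 0.455² = 0.728 mA, giving V_DS = V_DD − I_D R_D = 2.57 − 0.728 × 1.78 = 1.27 V.
V_DS = 1.27 V ≥ V_ov = 0.455 V, confirming saturation.

I_D = 0.728 mA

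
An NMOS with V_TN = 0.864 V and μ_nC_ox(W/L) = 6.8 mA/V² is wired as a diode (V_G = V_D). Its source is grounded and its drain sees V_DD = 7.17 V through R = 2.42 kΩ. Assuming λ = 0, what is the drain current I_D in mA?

I_D = 2.27 mA

With gate tied to drain, V_GS = V_DS ≥ V_GS − V_TN, so the device is in saturation.
KCL at the drain: ½ k_n (V_GS − V_TN)² = (V_DD − V_GS)/R.
Let x = V_GS − 0.864. Then 8.23 x² + x − 6.306 = 0, giving x = 0.817 V (positive root), so V_GS = 1.68 V.
I_D = (V_DD − V_GS)/R = (7.17 − 1.68) / 2.42 = 2.27 mA.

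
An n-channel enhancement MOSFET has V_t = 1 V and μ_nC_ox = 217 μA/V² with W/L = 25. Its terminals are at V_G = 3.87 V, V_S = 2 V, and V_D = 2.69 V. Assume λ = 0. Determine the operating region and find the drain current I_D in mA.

V_GS = V_G − V_S = 3.87 − 2 = 1.87 V; V_DS = V_D − V_S = 2.69 − 2 = 0.69 V.
k_n = μ_nC_ox · (W/L) = 5.425 mA/V².
V_ov = V_GS − V_t = 1.87 − 1 = 0.87 V.
Since V_DS = 0.69 V < V_ov = 0.87 V, the device is in the triode region.
I_D = k_n [V_ov · V_DS − ½ V_DS²] = 5.425 × [0.87 × 0.69 − 0.5 × 0.69²] = 1.97 mA.

Triode; I_D = 1.97 mA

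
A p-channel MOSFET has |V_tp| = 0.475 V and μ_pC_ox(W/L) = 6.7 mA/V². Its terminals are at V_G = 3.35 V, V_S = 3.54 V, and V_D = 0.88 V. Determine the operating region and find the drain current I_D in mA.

V_SG = V_S − V_G = 3.54 − 3.35 = 0.19 V; V_SD = V_S − V_D = 3.54 − 0.88 = 2.66 V.
V_SG = 0.19 V < |V_tp| = 0.475 V, so the transistor is in cutoff.

Cutoff; I_D = 0 mA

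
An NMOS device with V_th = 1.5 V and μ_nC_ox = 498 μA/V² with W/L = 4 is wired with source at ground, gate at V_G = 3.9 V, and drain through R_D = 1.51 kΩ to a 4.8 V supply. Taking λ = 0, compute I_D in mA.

I_D = 2.74 mA

V_GS = V_G = 3.9 V, so V_ov = 3.9 − 1.5 = 2.4 V.
k_n = μ_nC_ox · (W/L) = 1.992 mA/V².
Assume saturation: I_D = ½ k_n V_ov² = 0.5 × 1.992 × 2.4² = 5.74 mA, giving V_DS = V_DD − I_D R_D = 4.8 − 5.74 × 1.51 = -3.86 V.
But -3.86 V < V_ov = 2.4 V, so the device is actually in triode.
In triode I_D = k_n[V_ov V_DS − ½ V_DS²] and I_D = (V_DD − V_DS)/R_D. Equating: 1.5 V_DS² − 8.219 V_DS + 4.8 = 0, giving V_DS = 0.665 V (the root below V_ov).
I_D = (4.8 − 0.665) / 1.51 = 2.74 mA.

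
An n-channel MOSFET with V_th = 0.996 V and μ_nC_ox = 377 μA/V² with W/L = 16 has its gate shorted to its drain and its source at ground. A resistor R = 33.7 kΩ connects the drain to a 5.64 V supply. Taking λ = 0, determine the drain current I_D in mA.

With gate tied to drain, V_GS = V_DS ≥ V_GS − V_th, so the device is in saturation.
k_n = μ_nC_ox · (W/L) = 6.032 mA/V².
KCL at the drain: ½ k_n (V_GS − V_th)² = (V_DD − V_GS)/R.
Let x = V_GS − 0.996. Then 102 x² + x − 4.644 = 0, giving x = 0.209 V (positive root), so V_GS = 1.2 V.
I_D = (V_DD − V_GS)/R = (5.64 − 1.2) / 33.7 = 0.132 mA.

I_D = 0.132 mA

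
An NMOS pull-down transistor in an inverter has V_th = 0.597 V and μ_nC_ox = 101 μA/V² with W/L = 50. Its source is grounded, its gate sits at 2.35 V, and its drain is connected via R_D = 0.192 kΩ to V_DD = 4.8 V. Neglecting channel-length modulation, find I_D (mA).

V_GS = V_G = 2.35 V, so V_ov = 2.35 − 0.597 = 1.75 V.
k_n = μ_nC_ox · (W/L) = 5.05 mA/V².
Assume saturation: I_D = ½ k_n V_ov² = 0.5 × 5.05 × 1.75² = 7.76 mA, giving V_DS = V_DD − I_D R_D = 4.8 − 7.76 × 0.192 = 3.31 V.
V_DS = 3.31 V ≥ V_ov = 1.75 V, confirming saturation.

I_D = 7.76 mA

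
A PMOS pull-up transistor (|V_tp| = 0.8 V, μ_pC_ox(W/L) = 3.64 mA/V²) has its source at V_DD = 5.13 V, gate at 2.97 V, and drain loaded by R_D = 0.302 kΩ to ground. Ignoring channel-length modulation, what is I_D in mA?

V_SG = V_DD − V_G = 5.13 − 2.97 = 2.16 V, so V_ov = 2.16 − 0.8 = 1.36 V.
Assume saturation: I_D = ½ k_p V_ov² = 0.5 × 3.64 × 1.36² = 3.37 mA, giving V_SD = V_DD − I_D R_D = 5.13 − 3.37 × 0.302 = 4.11 V.
V_SD = 4.11 V ≥ V_ov = 1.36 V, confirming saturation.

I_D = 3.37 mA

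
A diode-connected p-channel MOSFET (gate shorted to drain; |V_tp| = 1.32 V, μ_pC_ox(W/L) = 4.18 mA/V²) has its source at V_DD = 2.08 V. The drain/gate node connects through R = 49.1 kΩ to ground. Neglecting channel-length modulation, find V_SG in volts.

V_SG = 1.40 V

With gate tied to drain, V_SG = V_SD ≥ V_SG − |V_tp|, so the device is in saturation.
KCL at the drain: ½ k_p (V_SG − |V_tp|)² = (V_DD − V_SG)/R.
Let x = V_SG − 1.32. Then 103 x² + x − 0.76 = 0, giving x = 0.0813 V (positive root), so V_SG = 1.4 V.
I_D = (V_DD − V_SG)/R = (2.08 − 1.4) / 49.1 = 0.0138 mA.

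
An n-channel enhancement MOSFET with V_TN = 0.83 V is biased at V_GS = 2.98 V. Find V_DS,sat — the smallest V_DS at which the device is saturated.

The boundary between triode and saturation is V_DS = V_GS − V_TN = V_ov.
V_ov = 2.98 − 0.83 = 2.15 V.

V_DS,sat = 2.15 V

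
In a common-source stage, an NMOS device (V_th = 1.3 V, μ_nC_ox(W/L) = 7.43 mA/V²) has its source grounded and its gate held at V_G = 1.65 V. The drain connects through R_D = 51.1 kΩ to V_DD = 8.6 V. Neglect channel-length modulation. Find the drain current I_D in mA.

V_GS = V_G = 1.65 V, so V_ov = 1.65 − 1.3 = 0.35 V.
Assume saturation: I_D = ½ k_n V_ov² = 0.5 × 7.43 × 0.35² = 0.455 mA, giving V_DS = V_DD − I_D R_D = 8.6 − 0.455 × 51.1 = -14.7 V.
But -14.7 V < V_ov = 0.35 V, so the device is actually in triode.
In triode I_D = k_n[V_ov V_DS − ½ V_DS²] and I_D = (V_DD − V_DS)/R_D. Equating: 190 V_DS² − 133.9 V_DS + 8.6 = 0, giving V_DS = 0.0715 V (the root below V_ov).
I_D = (8.6 − 0.0715) / 51.1 = 0.167 mA.

I_D = 0.167 mA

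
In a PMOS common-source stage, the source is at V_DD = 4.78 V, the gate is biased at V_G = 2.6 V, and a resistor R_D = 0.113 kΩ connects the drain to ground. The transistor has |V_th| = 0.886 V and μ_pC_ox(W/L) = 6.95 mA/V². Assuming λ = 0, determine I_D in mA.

V_SG = V_DD − V_G = 4.78 − 2.6 = 2.18 V, so V_ov = 2.18 − 0.886 = 1.29 V.
Assume saturation: I_D = ½ k_p V_ov² = 0.5 × 6.95 × 1.29² = 5.82 mA, giving V_SD = V_DD − I_D R_D = 4.78 − 5.82 × 0.113 = 4.12 V.
V_SD = 4.12 V ≥ V_ov = 1.29 V, confirming saturation.

I_D = 5.82 mA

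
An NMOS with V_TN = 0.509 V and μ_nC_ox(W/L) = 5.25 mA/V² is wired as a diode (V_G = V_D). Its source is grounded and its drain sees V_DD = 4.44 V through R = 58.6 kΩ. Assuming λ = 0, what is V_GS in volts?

With gate tied to drain, V_GS = V_DS ≥ V_GS − V_TN, so the device is in saturation.
KCL at the drain: ½ k_n (V_GS − V_TN)² = (V_DD − V_GS)/R.
Let x = V_GS − 0.509. Then 154 x² + x − 3.931 = 0, giving x = 0.157 V (positive root), so V_GS = 0.666 V.
I_D = (V_DD − V_GS)/R = (4.44 − 0.666) / 58.6 = 0.0644 mA.

V_GS = 0.666 V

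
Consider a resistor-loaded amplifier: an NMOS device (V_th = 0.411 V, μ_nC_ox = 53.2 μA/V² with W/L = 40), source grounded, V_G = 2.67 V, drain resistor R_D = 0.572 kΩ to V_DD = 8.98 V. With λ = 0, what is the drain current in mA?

I_D = 5.43 mA

V_GS = V_G = 2.67 V, so V_ov = 2.67 − 0.411 = 2.26 V.
k_n = μ_nC_ox · (W/L) = 2.128 mA/V².
Assume saturation: I_D = ½ k_n V_ov² = 0.5 × 2.128 × 2.26² = 5.43 mA, giving V_DS = V_DD − I_D R_D = 8.98 − 5.43 × 0.572 = 5.87 V.
V_DS = 5.87 V ≥ V_ov = 2.26 V, confirming saturation.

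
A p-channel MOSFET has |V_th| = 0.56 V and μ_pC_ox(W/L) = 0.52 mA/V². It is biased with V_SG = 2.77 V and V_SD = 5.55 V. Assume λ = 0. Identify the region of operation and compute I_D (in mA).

Saturation; I_D = 1.27 mA

V_ov = V_SG − |V_th| = 2.77 − 0.56 = 2.21 V.
Since V_SD = 5.55 V ≥ V_ov = 2.21 V, the device is in saturation.
I_D = ½ k_p V_ov² = 0.5 × 0.52 × 2.21² = 1.27 mA.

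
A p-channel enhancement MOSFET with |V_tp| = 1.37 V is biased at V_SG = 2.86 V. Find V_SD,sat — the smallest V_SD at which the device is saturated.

V_SD,sat = 1.49 V

The boundary between triode and saturation is V_SD = V_SG − |V_tp| = V_ov.
V_ov = 2.86 − 1.37 = 1.49 V.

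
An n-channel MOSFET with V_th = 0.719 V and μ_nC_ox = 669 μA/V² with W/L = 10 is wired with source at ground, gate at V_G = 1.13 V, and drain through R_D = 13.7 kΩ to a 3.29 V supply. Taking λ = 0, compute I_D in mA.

V_GS = V_G = 1.13 V, so V_ov = 1.13 − 0.719 = 0.411 V.
k_n = μ_nC_ox · (W/L) = 6.69 mA/V².
Assume saturation: I_D = ½ k_n V_ov² = 0.5 × 6.69 × 0.411² = 0.565 mA, giving V_DS = V_DD − I_D R_D = 3.29 − 0.565 × 13.7 = -4.45 V.
But -4.45 V < V_ov = 0.411 V, so the device is actually in triode.
In triode I_D = k_n[V_ov V_DS − ½ V_DS²] and I_D = (V_DD − V_DS)/R_D. Equating: 45.8 V_DS² − 38.67 V_DS + 3.29 = 0, giving V_DS = 0.096 V (the root below V_ov).
I_D = (3.29 − 0.096) / 13.7 = 0.233 mA.

I_D = 0.233 mA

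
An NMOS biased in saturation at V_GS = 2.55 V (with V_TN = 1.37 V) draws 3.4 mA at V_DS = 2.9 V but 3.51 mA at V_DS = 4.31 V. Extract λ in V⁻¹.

λ = 0.0246 V⁻¹

With V_GS fixed, I_D ∝ (1 + λ V_DS) in saturation, so I_D2/I_D1 = (1 + λ V_DS2)/(1 + λ V_DS1).
3.51/3.4 = 1.032 = (1 + 4.31 λ)/(1 + 2.9 λ).
Solving: λ (I_D1 V_DS2 − I_D2 V_DS1) = I_D2 − I_D1, so λ = (3.51 − 3.4) / (3.4 × 4.31 − 3.51 × 2.9) = 0.11 / 4.47 = 0.0246 V⁻¹.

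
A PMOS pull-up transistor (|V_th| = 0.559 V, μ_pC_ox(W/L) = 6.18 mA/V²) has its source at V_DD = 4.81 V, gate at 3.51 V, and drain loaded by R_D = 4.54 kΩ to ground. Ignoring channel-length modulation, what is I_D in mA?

V_SG = V_DD − V_G = 4.81 − 3.51 = 1.3 V, so V_ov = 1.3 − 0.559 = 0.741 V.
Assume saturation: I_D = ½ k_p V_ov² = 0.5 × 6.18 × 0.741² = 1.7 mA, giving V_SD = V_DD − I_D R_D = 4.81 − 1.7 × 4.54 = -2.89 V.
But -2.89 V < V_ov = 0.741 V, so the device is actually in triode.
In triode I_D = k_p[V_ov V_SD − ½ V_SD²] and I_D = (V_DD − V_SD)/R_D. Equating: 14 V_SD² − 21.79 V_SD + 4.81 = 0, giving V_SD = 0.266 V (the root below V_ov).
I_D = (4.81 − 0.266) / 4.54 = 1 mA.

I_D = 1.00 mA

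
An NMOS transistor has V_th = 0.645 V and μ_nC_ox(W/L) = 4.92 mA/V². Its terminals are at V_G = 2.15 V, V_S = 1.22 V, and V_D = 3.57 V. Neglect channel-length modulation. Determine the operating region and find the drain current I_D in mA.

V_GS = V_G − V_S = 2.15 − 1.22 = 0.93 V; V_DS = V_D − V_S = 3.57 − 1.22 = 2.35 V.
V_ov = V_GS − V_th = 0.93 − 0.645 = 0.285 V.
Since V_DS = 2.35 V ≥ V_ov = 0.285 V, the device is in saturation.
I_D = ½ k_n V_ov² = 0.5 × 4.92 × 0.285² = 0.2 mA.

Saturation; I_D = 0.200 mA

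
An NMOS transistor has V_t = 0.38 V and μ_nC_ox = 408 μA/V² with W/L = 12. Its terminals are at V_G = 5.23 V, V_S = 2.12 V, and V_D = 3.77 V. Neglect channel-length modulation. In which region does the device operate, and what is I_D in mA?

Triode; I_D = 15.4 mA

V_GS = V_G − V_S = 5.23 − 2.12 = 3.11 V; V_DS = V_D − V_S = 3.77 − 2.12 = 1.65 V.
k_n = μ_nC_ox · (W/L) = 4.896 mA/V².
V_ov = V_GS − V_t = 3.11 − 0.38 = 2.73 V.
Since V_DS = 1.65 V < V_ov = 2.73 V, the device is in the triode region.
I_D = k_n [V_ov · V_DS − ½ V_DS²] = 4.896 × [2.73 × 1.65 − 0.5 × 1.65²] = 15.4 mA.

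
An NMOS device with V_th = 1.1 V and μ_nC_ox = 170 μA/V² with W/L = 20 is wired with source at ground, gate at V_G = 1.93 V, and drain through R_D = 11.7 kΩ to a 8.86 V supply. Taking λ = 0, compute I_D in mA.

I_D = 0.730 mA

V_GS = V_G = 1.93 V, so V_ov = 1.93 − 1.1 = 0.83 V.
k_n = μ_nC_ox · (W/L) = 3.4 mA/V².
Assume saturation: I_D = ½ k_n V_ov² = 0.5 × 3.4 × 0.83² = 1.17 mA, giving V_DS = V_DD − I_D R_D = 8.86 − 1.17 × 11.7 = -4.84 V.
But -4.84 V < V_ov = 0.83 V, so the device is actually in triode.
In triode I_D = k_n[V_ov V_DS − ½ V_DS²] and I_D = (V_DD − V_DS)/R_D. Equating: 19.9 V_DS² − 34.02 V_DS + 8.86 = 0, giving V_DS = 0.321 V (the root below V_ov).
I_D = (8.86 − 0.321) / 11.7 = 0.73 mA.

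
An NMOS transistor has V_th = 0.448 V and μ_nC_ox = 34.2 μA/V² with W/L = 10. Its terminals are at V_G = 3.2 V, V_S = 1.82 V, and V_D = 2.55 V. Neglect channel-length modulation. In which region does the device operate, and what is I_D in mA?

V_GS = V_G − V_S = 3.2 − 1.82 = 1.38 V; V_DS = V_D − V_S = 2.55 − 1.82 = 0.73 V.
k_n = μ_nC_ox · (W/L) = 0.342 mA/V².
V_ov = V_GS − V_th = 1.38 − 0.448 = 0.932 V.
Since V_DS = 0.73 V < V_ov = 0.932 V, the device is in the triode region.
I_D = k_n [V_ov · V_DS − ½ V_DS²] = 0.342 × [0.932 × 0.73 − 0.5 × 0.73²] = 0.142 mA.

Triode; I_D = 0.142 mA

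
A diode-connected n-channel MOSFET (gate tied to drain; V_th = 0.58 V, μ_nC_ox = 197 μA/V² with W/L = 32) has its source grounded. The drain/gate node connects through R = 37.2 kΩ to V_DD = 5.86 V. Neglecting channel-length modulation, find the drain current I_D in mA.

I_D = 0.136 mA

With gate tied to drain, V_GS = V_DS ≥ V_GS − V_th, so the device is in saturation.
k_n = μ_nC_ox · (W/L) = 6.304 mA/V².
KCL at the drain: ½ k_n (V_GS − V_th)² = (V_DD − V_GS)/R.
Let x = V_GS − 0.58. Then 117 x² + x − 5.28 = 0, giving x = 0.208 V (positive root), so V_GS = 0.788 V.
I_D = (V_DD − V_GS)/R = (5.86 − 0.788) / 37.2 = 0.136 mA.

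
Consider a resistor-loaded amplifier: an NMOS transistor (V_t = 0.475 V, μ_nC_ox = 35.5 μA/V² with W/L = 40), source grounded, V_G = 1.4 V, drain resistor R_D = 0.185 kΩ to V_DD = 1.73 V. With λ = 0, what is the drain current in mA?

I_D = 0.607 mA

V_GS = V_G = 1.4 V, so V_ov = 1.4 − 0.475 = 0.925 V.
k_n = μ_nC_ox · (W/L) = 1.42 mA/V².
Assume saturation: I_D = ½ k_n V_ov² = 0.5 × 1.42 × 0.925² = 0.607 mA, giving V_DS = V_DD − I_D R_D = 1.73 − 0.607 × 0.185 = 1.62 V.
V_DS = 1.62 V ≥ V_ov = 0.925 V, confirming saturation.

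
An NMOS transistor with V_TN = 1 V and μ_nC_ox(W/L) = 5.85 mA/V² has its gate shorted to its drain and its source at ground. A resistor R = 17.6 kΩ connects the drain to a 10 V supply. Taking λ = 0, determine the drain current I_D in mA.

I_D = 0.488 mA

With gate tied to drain, V_GS = V_DS ≥ V_GS − V_TN, so the device is in saturation.
KCL at the drain: ½ k_n (V_GS − V_TN)² = (V_DD − V_GS)/R.
Let x = V_GS − 1. Then 51.5 x² + x − 9 = 0, giving x = 0.409 V (positive root), so V_GS = 1.41 V.
I_D = (V_DD − V_GS)/R = (10 − 1.41) / 17.6 = 0.488 mA.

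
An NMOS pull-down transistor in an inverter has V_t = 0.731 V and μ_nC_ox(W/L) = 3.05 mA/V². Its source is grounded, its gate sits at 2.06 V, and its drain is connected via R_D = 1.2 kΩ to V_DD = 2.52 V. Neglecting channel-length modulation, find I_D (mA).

V_GS = V_G = 2.06 V, so V_ov = 2.06 − 0.731 = 1.33 V.
Assume saturation: I_D = ½ k_n V_ov² = 0.5 × 3.05 × 1.33² = 2.69 mA, giving V_DS = V_DD − I_D R_D = 2.52 − 2.69 × 1.2 = -0.712 V.
But -0.712 V < V_ov = 1.33 V, so the device is actually in triode.
In triode I_D = k_n[V_ov V_DS − ½ V_DS²] and I_D = (V_DD − V_DS)/R_D. Equating: 1.83 V_DS² − 5.864 V_DS + 2.52 = 0, giving V_DS = 0.511 V (the root below V_ov).
I_D = (2.52 − 0.511) / 1.2 = 1.67 mA.

I_D = 1.67 mA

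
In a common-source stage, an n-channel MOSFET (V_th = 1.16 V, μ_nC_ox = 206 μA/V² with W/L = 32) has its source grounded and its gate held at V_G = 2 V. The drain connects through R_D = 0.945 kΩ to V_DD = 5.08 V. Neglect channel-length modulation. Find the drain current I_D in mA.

V_GS = V_G = 2 V, so V_ov = 2 − 1.16 = 0.84 V.
k_n = μ_nC_ox · (W/L) = 6.592 mA/V².
Assume saturation: I_D = ½ k_n V_ov² = 0.5 × 6.592 × 0.84² = 2.33 mA, giving V_DS = V_DD − I_D R_D = 5.08 − 2.33 × 0.945 = 2.88 V.
V_DS = 2.88 V ≥ V_ov = 0.84 V, confirming saturation.

I_D = 2.33 mA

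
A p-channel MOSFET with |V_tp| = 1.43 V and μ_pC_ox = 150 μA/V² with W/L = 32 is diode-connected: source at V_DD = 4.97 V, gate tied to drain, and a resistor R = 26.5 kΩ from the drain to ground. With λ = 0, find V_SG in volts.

V_SG = 1.66 V

With gate tied to drain, V_SG = V_SD ≥ V_SG − |V_tp|, so the device is in saturation.
k_p = μ_pC_ox · (W/L) = 4.8 mA/V².
KCL at the drain: ½ k_p (V_SG − |V_tp|)² = (V_DD − V_SG)/R.
Let x = V_SG − 1.43. Then 63.6 x² + x − 3.54 = 0, giving x = 0.228 V (positive root), so V_SG = 1.66 V.
I_D = (V_DD − V_SG)/R = (4.97 − 1.66) / 26.5 = 0.125 mA.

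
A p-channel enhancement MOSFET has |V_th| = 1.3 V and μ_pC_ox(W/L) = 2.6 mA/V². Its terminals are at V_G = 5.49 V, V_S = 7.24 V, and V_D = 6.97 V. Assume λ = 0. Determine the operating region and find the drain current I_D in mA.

Triode; I_D = 0.221 mA

V_SG = V_S − V_G = 7.24 − 5.49 = 1.75 V; V_SD = V_S − V_D = 7.24 − 6.97 = 0.27 V.
V_ov = V_SG − |V_th| = 1.75 − 1.3 = 0.45 V.
Since V_SD = 0.27 V < V_ov = 0.45 V, the device is in the triode region.
I_D = k_p [V_ov · V_SD − ½ V_SD²] = 2.6 × [0.45 × 0.27 − 0.5 × 0.27²] = 0.221 mA.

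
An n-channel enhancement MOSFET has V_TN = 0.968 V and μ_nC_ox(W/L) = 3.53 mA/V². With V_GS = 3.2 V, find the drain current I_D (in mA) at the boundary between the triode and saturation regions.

I_D = 8.79 mA

At the boundary V_DS = V_ov = V_GS − V_TN = 3.2 − 0.968 = 2.23 V.
I_D = ½ k_n V_ov² = 0.5 × 3.53 × 2.23² = 8.79 mA.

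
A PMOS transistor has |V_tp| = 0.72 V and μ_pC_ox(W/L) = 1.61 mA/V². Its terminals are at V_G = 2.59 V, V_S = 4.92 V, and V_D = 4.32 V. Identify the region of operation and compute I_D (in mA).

Triode; I_D = 1.27 mA

V_SG = V_S − V_G = 4.92 − 2.59 = 2.33 V; V_SD = V_S − V_D = 4.92 − 4.32 = 0.6 V.
V_ov = V_SG − |V_tp| = 2.33 − 0.72 = 1.61 V.
Since V_SD = 0.6 V < V_ov = 1.61 V, the device is in the triode region.
I_D = k_p [V_ov · V_SD − ½ V_SD²] = 1.61 × [1.61 × 0.6 − 0.5 × 0.6²] = 1.27 mA.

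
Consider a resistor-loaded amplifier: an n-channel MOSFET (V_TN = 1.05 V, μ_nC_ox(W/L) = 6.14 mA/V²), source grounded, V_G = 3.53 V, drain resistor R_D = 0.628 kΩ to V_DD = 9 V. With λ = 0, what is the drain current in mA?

I_D = 12.7 mA

V_GS = V_G = 3.53 V, so V_ov = 3.53 − 1.05 = 2.48 V.
Assume saturation: I_D = ½ k_n V_ov² = 0.5 × 6.14 × 2.48² = 18.9 mA, giving V_DS = V_DD − I_D R_D = 9 − 18.9 × 0.628 = -2.86 V.
But -2.86 V < V_ov = 2.48 V, so the device is actually in triode.
In triode I_D = k_n[V_ov V_DS − ½ V_DS²] and I_D = (V_DD − V_DS)/R_D. Equating: 1.93 V_DS² − 10.56 V_DS + 9 = 0, giving V_DS = 1.06 V (the root below V_ov).
I_D = (9 − 1.06) / 0.628 = 12.7 mA.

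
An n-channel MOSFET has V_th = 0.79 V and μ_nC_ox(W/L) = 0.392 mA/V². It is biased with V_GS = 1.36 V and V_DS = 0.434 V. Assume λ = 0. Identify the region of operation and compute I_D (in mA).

V_ov = V_GS − V_th = 1.36 − 0.79 = 0.57 V.
Since V_DS = 0.434 V < V_ov = 0.57 V, the device is in the triode region.
I_D = k_n [V_ov · V_DS − ½ V_DS²] = 0.392 × [0.57 × 0.434 − 0.5 × 0.434²] = 0.0601 mA.

Triode; I_D = 0.0601 mA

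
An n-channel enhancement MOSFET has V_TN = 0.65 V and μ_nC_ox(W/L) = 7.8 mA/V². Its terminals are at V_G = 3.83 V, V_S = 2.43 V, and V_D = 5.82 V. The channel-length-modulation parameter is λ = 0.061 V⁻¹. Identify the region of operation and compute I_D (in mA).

V_GS = V_G − V_S = 3.83 − 2.43 = 1.4 V; V_DS = V_D − V_S = 5.82 − 2.43 = 3.39 V.
V_ov = V_GS − V_TN = 1.4 − 0.65 = 0.75 V.
Since V_DS = 3.39 V ≥ V_ov = 0.75 V, the device is in saturation.
I_D = ½ k_n V_ov² (1 + λ V_DS) = 0.5 × 7.8 × 0.75² × (1 + 0.061 × 3.39) = 2.65 mA.

Saturation; I_D = 2.65 mA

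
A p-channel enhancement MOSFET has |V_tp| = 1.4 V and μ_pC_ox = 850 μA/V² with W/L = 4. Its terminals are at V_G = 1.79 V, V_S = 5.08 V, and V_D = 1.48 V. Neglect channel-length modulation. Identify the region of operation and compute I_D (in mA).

V_SG = V_S − V_G = 5.08 − 1.79 = 3.29 V; V_SD = V_S − V_D = 5.08 − 1.48 = 3.6 V.
k_p = μ_pC_ox · (W/L) = 3.4 mA/V².
V_ov = V_SG − |V_tp| = 3.29 − 1.4 = 1.89 V.
Since V_SD = 3.6 V ≥ V_ov = 1.89 V, the device is in saturation.
I_D = ½ k_p V_ov² = 0.5 × 3.4 × 1.89² = 6.07 mA.

Saturation; I_D = 6.07 mA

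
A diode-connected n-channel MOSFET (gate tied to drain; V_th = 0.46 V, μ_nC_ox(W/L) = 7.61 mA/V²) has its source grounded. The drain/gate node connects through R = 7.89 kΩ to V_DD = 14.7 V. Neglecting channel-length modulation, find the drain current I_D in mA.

I_D = 1.72 mA

With gate tied to drain, V_GS = V_DS ≥ V_GS − V_th, so the device is in saturation.
KCL at the drain: ½ k_n (V_GS − V_th)² = (V_DD − V_GS)/R.
Let x = V_GS − 0.46. Then 30 x² + x − 14.24 = 0, giving x = 0.672 V (positive root), so V_GS = 1.13 V.
I_D = (V_DD − V_GS)/R = (14.7 − 1.13) / 7.89 = 1.72 mA.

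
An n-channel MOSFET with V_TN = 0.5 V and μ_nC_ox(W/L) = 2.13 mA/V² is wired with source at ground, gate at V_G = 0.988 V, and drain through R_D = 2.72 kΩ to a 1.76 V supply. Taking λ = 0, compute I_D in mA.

V_GS = V_G = 0.988 V, so V_ov = 0.988 − 0.5 = 0.488 V.
Assume saturation: I_D = ½ k_n V_ov² = 0.5 × 2.13 × 0.488² = 0.254 mA, giving V_DS = V_DD − I_D R_D = 1.76 − 0.254 × 2.72 = 1.07 V.
V_DS = 1.07 V ≥ V_ov = 0.488 V, confirming saturation.

I_D = 0.254 mA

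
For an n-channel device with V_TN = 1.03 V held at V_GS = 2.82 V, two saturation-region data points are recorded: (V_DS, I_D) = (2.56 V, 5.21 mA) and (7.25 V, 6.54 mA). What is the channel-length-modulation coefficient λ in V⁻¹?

With V_GS fixed, I_D ∝ (1 + λ V_DS) in saturation, so I_D2/I_D1 = (1 + λ V_DS2)/(1 + λ V_DS1).
6.54/5.21 = 1.255 = (1 + 7.25 λ)/(1 + 2.56 λ).
Solving: λ (I_D1 V_DS2 − I_D2 V_DS1) = I_D2 − I_D1, so λ = (6.54 − 5.21) / (5.21 × 7.25 − 6.54 × 2.56) = 1.33 / 21 = 0.0632 V⁻¹.

λ = 0.0632 V⁻¹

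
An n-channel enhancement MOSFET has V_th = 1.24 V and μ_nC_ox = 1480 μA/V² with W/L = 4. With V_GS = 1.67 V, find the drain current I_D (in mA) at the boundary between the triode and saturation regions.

I_D = 0.547 mA

At the boundary V_DS = V_ov = V_GS − V_th = 1.67 − 1.24 = 0.43 V.
k_n = μ_nC_ox · (W/L) = 5.92 mA/V².
I_D = ½ k_n V_ov² = 0.5 × 5.92 × 0.43² = 0.547 mA.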